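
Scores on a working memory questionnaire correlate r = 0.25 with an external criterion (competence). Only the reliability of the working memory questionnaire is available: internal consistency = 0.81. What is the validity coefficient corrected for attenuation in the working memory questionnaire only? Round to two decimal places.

Single correction: r_c = r_obs / √r_xx = 0.25 / √0.81 = 0.25 / 0.9000 ≈ 0.28.

0.28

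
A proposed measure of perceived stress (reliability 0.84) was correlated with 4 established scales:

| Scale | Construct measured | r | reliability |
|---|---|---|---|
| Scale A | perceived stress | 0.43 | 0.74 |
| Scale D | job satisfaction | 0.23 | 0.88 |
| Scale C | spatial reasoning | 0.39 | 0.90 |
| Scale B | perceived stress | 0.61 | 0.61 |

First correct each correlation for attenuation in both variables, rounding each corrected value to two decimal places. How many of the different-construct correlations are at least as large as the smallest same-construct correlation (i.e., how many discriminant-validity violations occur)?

Disattenuated r (r / √(r_scale · r_new)):
  Scale A (conv): 0.43 / √(0.74·0.84) = 0.55
  Scale D (disc): 0.23 / √(0.88·0.84) = 0.27
  Scale C (disc): 0.39 / √(0.90·0.84) = 0.45
  Scale B (conv): 0.61 / √(0.61·0.84) = 0.85
Smallest convergent = 0.55. Discriminant values: 0.27, 0.45; count ≥ 0.55 → 0.

0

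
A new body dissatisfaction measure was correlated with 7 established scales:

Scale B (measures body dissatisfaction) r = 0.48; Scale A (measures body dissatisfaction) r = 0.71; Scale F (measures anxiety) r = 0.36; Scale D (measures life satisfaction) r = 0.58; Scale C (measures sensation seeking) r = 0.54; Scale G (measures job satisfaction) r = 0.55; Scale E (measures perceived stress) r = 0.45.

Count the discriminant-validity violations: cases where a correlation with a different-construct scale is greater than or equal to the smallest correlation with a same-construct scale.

3

Convergent (same construct = body dissatisfaction): Scale B, Scale A.
Smallest convergent = 0.48. Discriminant values: 0.36, 0.58, 0.54, 0.55, 0.45; count ≥ 0.48 → 3.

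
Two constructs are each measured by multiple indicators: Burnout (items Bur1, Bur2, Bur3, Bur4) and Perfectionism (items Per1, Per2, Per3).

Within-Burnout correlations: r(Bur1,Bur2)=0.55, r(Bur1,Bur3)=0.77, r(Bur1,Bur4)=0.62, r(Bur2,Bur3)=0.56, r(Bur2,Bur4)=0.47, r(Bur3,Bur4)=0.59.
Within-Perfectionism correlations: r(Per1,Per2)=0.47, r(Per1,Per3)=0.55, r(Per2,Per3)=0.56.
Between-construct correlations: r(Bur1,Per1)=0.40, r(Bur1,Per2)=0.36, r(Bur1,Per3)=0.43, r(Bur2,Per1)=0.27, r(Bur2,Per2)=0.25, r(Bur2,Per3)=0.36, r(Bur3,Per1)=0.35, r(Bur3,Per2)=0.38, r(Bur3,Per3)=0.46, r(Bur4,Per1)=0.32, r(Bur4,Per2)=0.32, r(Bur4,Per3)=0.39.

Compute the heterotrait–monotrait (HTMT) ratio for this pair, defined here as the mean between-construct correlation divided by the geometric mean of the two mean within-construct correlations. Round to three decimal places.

Between-construct mean = 4.29/12 = 0.3575.
Mean within-Bur = 3.56/6 = 0.5933; mean within-Per = 1.58/3 = 0.5267.
Geometric mean = √(0.5933 × 0.5267) = 0.5590.
HTMT = 0.3575 / 0.5590 = 0.640.

0.640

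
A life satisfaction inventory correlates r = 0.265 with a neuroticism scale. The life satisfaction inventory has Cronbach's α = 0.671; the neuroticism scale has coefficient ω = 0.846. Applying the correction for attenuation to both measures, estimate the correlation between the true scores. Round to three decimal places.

0.352

r_true = r_obs / √(r_xx · r_yy) = 0.265 / √(0.671 × 0.846) = 0.265 / √0.567666 = 0.265 / 0.7534 ≈ 0.352.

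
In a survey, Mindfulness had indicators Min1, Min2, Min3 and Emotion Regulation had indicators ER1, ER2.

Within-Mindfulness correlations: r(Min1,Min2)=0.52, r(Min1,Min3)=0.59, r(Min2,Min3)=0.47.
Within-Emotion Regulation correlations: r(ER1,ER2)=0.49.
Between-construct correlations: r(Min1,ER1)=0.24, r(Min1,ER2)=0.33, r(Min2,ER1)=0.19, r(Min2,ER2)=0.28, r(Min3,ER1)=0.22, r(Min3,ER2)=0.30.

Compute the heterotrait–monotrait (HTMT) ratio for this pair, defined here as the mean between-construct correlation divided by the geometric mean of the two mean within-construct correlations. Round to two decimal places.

Mean heterotrait r = 1.56/6 = 0.2600.
Mean within-Min = 1.58/3 = 0.5267; mean within-ER = 0.49/1 = 0.4900.
Geometric mean = √(0.5267 × 0.4900) = 0.5080.
HTMT = 0.2600 / 0.5080 = 0.51.

0.51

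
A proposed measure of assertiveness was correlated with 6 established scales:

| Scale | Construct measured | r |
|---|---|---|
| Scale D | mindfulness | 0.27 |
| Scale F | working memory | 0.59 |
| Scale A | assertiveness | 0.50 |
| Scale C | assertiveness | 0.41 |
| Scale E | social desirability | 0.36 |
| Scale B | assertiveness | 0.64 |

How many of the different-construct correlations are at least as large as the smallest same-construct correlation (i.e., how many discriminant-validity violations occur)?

Convergent (same construct = assertiveness): Scale A, Scale C, Scale B.
Smallest convergent = 0.41. Discriminant values: 0.27, 0.59, 0.36; count ≥ 0.41 → 1.

1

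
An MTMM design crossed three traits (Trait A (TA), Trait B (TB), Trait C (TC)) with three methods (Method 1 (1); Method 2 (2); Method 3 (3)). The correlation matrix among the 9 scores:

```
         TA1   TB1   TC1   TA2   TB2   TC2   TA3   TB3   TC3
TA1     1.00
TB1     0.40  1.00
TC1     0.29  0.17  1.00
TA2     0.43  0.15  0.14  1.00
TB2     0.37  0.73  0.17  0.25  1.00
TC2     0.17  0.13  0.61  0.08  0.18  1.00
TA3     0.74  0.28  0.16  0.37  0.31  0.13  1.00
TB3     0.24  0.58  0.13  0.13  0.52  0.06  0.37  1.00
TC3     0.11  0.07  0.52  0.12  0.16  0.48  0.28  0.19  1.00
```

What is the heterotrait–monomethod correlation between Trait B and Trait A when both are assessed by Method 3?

0.37

Different traits, same method: r(TB3, TA3) = 0.37.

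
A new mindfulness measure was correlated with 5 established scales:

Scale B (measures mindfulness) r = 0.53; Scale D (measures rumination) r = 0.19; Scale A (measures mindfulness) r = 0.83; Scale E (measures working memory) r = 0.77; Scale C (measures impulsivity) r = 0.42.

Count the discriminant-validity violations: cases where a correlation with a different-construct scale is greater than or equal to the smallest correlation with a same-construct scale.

1

Convergent (same construct = mindfulness): Scale B, Scale A.
Smallest convergent = 0.53. Discriminant values: 0.19, 0.77, 0.42; count ≥ 0.53 → 1.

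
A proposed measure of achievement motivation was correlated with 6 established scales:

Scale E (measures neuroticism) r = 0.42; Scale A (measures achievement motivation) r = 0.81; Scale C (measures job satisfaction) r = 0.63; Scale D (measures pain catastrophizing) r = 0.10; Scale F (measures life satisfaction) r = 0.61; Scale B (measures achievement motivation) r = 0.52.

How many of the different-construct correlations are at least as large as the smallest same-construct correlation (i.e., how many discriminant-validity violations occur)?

2

Convergent (same construct = achievement motivation): Scale A, Scale B.
Smallest convergent = 0.52. Discriminant values: 0.42, 0.63, 0.10, 0.61; count ≥ 0.52 → 2.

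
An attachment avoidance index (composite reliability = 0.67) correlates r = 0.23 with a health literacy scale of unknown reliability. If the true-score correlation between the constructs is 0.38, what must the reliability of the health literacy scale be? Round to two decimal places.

0.55

r_true = r_obs / √(r_xx · r_yy) ⇒ 0.38 = 0.23 / √(0.67 · r_yy).
√(0.67 · r_yy) = 0.23 / 0.38 = 0.6053; 0.67 · r_yy = 0.3664; r_yy = 0.3664 / 0.67 ≈ 0.55.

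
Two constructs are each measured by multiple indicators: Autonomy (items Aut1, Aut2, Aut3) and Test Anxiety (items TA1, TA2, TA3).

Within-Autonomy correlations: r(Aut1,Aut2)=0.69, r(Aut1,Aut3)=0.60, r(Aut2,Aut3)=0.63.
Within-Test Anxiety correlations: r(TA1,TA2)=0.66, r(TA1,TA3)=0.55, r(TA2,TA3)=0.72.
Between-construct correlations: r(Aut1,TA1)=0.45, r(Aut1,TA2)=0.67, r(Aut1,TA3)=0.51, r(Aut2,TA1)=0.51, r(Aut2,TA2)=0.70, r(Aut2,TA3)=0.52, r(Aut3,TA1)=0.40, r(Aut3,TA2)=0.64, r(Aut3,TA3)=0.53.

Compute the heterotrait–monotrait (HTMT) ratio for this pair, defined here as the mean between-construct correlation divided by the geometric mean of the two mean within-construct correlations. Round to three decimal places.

Mean between = 4.93/9 = 0.5478.
Mean within-Aut = 1.92/3 = 0.6400; mean within-TA = 1.93/3 = 0.6433.
Geometric mean = √(0.6400 × 0.6433) = 0.6416.
HTMT = 0.5478 / 0.6416 = 0.854.

0.854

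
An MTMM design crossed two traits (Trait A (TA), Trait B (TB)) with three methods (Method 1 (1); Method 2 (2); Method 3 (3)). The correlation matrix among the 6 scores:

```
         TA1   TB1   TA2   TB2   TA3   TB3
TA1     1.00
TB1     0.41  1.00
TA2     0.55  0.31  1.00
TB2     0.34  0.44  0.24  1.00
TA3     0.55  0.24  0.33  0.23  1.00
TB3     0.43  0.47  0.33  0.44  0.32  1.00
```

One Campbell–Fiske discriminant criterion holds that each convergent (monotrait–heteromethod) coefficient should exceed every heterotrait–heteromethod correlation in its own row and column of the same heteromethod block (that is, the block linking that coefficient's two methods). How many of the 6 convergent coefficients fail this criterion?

1

Convergent coefficients and their comparison sets:
TA (methods 1·2): 0.55 vs {0.34, 0.31} → pass.
TA (methods 1·3): 0.55 vs {0.43, 0.24} → pass.
TA (methods 2·3): 0.33 vs {0.33, 0.23} → fail.
TB (methods 1·2): 0.44 vs {0.31, 0.34} → pass.
TB (methods 1·3): 0.47 vs {0.24, 0.43} → pass.
TB (methods 2·3): 0.44 vs {0.23, 0.33} → pass.
1 of 6 fail.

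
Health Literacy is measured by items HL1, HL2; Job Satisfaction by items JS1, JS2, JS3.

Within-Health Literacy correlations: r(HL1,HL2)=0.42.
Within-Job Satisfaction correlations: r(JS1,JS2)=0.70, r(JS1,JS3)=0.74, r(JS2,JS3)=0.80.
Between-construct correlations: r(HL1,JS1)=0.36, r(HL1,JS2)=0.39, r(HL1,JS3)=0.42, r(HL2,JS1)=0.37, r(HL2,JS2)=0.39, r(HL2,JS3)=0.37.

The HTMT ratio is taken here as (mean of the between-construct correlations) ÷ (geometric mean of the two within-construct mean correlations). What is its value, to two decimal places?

0.68

Mean between = 2.30/6 = 0.3833.
Mean within-HL = 0.42/1 = 0.4200; mean within-JS = 2.24/3 = 0.7467.
Geometric mean = √(0.4200 × 0.7467) = 0.5600.
HTMT = 0.3833 / 0.5600 = 0.68.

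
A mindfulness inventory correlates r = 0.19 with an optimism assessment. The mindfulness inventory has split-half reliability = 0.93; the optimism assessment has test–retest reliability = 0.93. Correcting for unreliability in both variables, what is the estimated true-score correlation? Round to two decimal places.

0.20

r_true = r_obs / √(r_xx · r_yy) = 0.19 / √(0.93 × 0.93) = 0.19 / √0.8649 = 0.19 / 0.9300 ≈ 0.20.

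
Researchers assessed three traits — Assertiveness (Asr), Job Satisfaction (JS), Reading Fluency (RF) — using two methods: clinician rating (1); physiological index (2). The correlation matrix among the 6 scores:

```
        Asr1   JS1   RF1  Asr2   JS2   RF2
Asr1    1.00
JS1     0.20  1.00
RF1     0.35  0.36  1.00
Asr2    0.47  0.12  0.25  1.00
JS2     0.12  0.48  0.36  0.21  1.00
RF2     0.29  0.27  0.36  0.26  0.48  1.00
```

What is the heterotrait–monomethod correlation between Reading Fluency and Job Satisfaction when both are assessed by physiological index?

Different traits, same method: r(RF2, JS2) = 0.48.

0.48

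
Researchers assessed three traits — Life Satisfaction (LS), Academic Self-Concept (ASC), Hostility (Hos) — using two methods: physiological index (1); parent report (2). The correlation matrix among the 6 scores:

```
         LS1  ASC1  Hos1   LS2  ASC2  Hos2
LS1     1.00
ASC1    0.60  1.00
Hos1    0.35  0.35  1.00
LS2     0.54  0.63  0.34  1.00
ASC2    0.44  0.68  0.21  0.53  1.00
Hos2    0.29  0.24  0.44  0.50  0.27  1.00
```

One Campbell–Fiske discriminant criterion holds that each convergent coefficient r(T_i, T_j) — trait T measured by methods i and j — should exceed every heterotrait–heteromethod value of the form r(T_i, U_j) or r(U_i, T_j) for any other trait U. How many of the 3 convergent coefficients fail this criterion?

Checking each validity diagonal entry against its comparison values:
LS (methods 1·2): 0.54 vs {0.44, 0.63, 0.29, 0.34} → fail.
ASC (methods 1·2): 0.68 vs {0.63, 0.44, 0.24, 0.21} → pass.
Hos (methods 1·2): 0.44 vs {0.34, 0.29, 0.21, 0.24} → pass.
1 of 3 fail.

1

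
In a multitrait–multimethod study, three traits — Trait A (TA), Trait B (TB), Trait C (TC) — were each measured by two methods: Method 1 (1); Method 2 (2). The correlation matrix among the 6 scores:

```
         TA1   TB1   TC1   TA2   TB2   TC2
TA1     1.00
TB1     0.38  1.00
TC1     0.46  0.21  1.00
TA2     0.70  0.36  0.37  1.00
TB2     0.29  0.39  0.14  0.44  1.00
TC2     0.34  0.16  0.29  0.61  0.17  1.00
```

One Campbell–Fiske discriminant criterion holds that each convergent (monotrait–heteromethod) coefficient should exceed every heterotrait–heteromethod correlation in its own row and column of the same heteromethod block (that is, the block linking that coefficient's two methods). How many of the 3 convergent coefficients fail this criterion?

Convergent coefficients and their comparison sets:
TA (methods 1·2): 0.70 vs {0.29, 0.36, 0.34, 0.37} → pass.
TB (methods 1·2): 0.39 vs {0.36, 0.29, 0.16, 0.14} → pass.
TC (methods 1·2): 0.29 vs {0.37, 0.34, 0.14, 0.16} → fail.
1 of 3 fail.

1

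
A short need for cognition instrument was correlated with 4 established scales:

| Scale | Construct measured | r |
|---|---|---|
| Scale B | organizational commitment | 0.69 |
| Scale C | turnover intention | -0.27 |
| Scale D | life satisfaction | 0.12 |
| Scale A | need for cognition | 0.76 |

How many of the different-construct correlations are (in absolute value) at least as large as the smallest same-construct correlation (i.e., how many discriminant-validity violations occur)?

Convergent (same construct = need for cognition): Scale A.
Smallest convergent = 0.76. Discriminant |r|: 0.69, 0.27, 0.12; count ≥ 0.76 → 0.

0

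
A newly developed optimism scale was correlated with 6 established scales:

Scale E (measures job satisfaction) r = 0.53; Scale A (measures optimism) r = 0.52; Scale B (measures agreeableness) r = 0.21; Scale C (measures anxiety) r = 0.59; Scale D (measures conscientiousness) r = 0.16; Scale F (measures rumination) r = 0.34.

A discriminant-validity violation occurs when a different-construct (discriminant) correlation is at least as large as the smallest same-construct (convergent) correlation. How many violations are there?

2

Convergent (same construct = optimism): Scale A.
Smallest convergent = 0.52. Discriminant values: 0.53, 0.21, 0.59, 0.16, 0.34; count ≥ 0.52 → 2.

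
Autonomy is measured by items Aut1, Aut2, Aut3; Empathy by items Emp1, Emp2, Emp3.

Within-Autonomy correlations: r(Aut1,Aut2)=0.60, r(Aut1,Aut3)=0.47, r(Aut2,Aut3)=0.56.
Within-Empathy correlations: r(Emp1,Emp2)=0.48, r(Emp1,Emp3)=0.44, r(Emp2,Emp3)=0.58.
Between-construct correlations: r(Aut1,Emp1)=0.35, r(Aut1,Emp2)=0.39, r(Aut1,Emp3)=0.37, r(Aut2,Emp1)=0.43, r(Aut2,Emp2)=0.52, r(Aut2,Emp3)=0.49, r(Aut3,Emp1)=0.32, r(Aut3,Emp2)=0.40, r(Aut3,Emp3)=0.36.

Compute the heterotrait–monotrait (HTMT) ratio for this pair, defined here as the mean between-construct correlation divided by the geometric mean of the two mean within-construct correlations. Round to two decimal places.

0.77

Mean between = 3.63/9 = 0.4033.
Mean within-Aut = 1.63/3 = 0.5433; mean within-Emp = 1.50/3 = 0.5000.
Geometric mean = √(0.5433 × 0.5000) = 0.5212.
HTMT = 0.4033 / 0.5212 = 0.77.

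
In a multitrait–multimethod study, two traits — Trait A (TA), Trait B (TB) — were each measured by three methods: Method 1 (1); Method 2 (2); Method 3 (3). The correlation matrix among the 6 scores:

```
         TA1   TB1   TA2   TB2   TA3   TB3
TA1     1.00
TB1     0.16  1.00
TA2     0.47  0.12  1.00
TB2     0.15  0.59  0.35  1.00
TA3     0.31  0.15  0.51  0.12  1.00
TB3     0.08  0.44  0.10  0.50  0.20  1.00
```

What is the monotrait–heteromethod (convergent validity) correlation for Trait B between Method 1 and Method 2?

Same trait (TB), different methods: r(TB1, TB2) = 0.59.

0.59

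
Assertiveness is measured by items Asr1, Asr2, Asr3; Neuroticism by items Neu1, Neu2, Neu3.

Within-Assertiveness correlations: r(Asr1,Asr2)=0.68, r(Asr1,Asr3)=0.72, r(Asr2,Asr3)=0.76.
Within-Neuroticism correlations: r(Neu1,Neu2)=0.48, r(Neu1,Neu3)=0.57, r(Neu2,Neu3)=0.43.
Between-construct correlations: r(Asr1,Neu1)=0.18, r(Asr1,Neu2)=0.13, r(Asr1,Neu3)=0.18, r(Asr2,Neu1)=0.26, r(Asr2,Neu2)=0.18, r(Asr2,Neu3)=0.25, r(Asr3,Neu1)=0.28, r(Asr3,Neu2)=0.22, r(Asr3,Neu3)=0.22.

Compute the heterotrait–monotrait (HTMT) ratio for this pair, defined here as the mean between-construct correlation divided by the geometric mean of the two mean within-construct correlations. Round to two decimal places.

Mean between = 1.90/9 = 0.2111.
Mean within-Asr = 2.16/3 = 0.7200; mean within-Neu = 1.48/3 = 0.4933.
Geometric mean = √(0.7200 × 0.4933) = 0.5960.
HTMT = 0.2111 / 0.5960 = 0.35.

0.35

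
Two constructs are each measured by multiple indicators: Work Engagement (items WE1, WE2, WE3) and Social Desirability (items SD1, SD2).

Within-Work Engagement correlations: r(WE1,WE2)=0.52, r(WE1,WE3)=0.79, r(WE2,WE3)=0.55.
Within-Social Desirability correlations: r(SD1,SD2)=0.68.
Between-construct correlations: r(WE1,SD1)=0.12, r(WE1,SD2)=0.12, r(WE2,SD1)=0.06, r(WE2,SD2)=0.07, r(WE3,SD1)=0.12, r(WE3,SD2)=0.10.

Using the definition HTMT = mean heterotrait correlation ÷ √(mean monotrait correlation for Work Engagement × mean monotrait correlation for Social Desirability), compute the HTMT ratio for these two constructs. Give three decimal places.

Mean between = 0.59/6 = 0.0983.
Mean within-WE = 1.86/3 = 0.6200; mean within-SD = 0.68/1 = 0.6800.
Geometric mean = √(0.6200 × 0.6800) = 0.6493.
HTMT = 0.0983 / 0.6493 = 0.151.

0.151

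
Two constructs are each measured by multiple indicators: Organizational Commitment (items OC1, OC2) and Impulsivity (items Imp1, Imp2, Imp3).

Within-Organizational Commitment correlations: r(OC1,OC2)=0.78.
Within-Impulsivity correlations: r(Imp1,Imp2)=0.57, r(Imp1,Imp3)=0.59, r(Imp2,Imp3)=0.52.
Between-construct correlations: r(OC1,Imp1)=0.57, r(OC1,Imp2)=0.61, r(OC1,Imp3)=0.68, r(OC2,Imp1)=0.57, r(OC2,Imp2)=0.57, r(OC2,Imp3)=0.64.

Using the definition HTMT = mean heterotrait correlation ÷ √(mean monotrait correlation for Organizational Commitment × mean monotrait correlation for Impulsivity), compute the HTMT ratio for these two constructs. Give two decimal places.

0.92

Mean heterotrait r = 3.64/6 = 0.6067.
Mean within-OC = 0.78/1 = 0.7800; mean within-Imp = 1.68/3 = 0.5600.
Geometric mean = √(0.7800 × 0.5600) = 0.6609.
HTMT = 0.6067 / 0.6609 = 0.92.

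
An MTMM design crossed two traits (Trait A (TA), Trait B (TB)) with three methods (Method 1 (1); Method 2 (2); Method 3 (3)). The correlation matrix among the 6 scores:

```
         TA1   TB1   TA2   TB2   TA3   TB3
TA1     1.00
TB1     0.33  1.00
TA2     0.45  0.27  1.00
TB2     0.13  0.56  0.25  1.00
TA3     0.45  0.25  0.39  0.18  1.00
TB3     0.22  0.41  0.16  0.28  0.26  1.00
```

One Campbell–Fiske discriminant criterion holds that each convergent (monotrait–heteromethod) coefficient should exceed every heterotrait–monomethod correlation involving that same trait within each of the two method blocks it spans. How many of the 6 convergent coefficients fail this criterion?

0

Convergent coefficients and their comparison sets:
TA (methods 1·2): 0.45 vs {0.33, 0.25} → pass.
TA (methods 1·3): 0.45 vs {0.33, 0.26} → pass.
TA (methods 2·3): 0.39 vs {0.25, 0.26} → pass.
TB (methods 1·2): 0.56 vs {0.33, 0.25} → pass.
TB (methods 1·3): 0.41 vs {0.33, 0.26} → pass.
TB (methods 2·3): 0.28 vs {0.25, 0.26} → pass.
0 of 6 fail.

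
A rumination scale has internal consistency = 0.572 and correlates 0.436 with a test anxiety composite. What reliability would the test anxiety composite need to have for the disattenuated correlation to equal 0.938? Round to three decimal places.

r_true = r_obs / √(r_xx · r_yy) ⇒ 0.938 = 0.436 / √(0.572 · r_yy).
√(0.572 · r_yy) = 0.436 / 0.938 = 0.4648; 0.572 · r_yy = 0.2160; r_yy = 0.2160 / 0.572 ≈ 0.378.

0.378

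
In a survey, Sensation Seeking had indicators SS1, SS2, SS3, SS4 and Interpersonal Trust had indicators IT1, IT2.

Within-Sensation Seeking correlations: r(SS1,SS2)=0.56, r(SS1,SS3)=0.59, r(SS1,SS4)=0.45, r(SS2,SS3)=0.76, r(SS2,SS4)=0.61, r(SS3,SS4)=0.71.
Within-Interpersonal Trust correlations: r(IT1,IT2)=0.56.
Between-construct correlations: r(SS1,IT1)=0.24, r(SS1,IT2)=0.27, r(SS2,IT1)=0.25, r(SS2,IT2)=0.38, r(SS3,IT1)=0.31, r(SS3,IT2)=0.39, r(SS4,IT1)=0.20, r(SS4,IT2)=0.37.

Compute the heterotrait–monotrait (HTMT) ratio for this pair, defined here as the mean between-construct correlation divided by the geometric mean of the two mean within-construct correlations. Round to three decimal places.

Mean heterotrait r = 2.41/8 = 0.3013.
Mean within-SS = 3.68/6 = 0.6133; mean within-IT = 0.56/1 = 0.5600.
Geometric mean = √(0.6133 × 0.5600) = 0.5860.
HTMT = 0.3013 / 0.5860 = 0.514.

0.514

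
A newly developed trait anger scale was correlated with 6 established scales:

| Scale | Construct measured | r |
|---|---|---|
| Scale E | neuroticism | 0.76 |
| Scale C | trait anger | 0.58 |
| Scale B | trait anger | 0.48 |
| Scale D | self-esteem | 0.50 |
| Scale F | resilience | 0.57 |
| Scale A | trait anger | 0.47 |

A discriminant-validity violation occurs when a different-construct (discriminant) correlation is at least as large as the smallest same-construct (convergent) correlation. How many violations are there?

3

Convergent (same construct = trait anger): Scale C, Scale B, Scale A.
Smallest convergent = 0.47. Discriminant values: 0.76, 0.50, 0.57; count ≥ 0.47 → 3.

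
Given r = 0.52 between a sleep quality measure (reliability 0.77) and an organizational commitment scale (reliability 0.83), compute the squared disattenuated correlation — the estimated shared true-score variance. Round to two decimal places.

Disattenuated r = 0.52 / √(0.77 × 0.83) = 0.52 / 0.7994 = 0.6505.
Shared true-score variance = 0.6505² = 0.4232 ≈ 0.42.

0.42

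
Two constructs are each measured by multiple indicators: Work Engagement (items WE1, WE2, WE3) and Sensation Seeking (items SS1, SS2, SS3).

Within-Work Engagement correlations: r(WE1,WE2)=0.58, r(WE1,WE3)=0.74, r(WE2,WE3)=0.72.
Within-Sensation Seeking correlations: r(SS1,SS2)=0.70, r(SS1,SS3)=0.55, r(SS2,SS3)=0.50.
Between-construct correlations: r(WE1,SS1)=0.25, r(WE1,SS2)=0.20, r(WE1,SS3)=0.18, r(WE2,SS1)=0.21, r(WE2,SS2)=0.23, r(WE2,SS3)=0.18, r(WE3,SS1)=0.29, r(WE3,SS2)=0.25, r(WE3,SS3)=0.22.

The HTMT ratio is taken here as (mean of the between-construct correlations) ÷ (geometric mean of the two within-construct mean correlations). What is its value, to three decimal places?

0.355

Between-construct mean = 2.01/9 = 0.2233.
Mean within-WE = 2.04/3 = 0.6800; mean within-SS = 1.75/3 = 0.5833.
Geometric mean = √(0.6800 × 0.5833) = 0.6298.
HTMT = 0.2233 / 0.6298 = 0.355.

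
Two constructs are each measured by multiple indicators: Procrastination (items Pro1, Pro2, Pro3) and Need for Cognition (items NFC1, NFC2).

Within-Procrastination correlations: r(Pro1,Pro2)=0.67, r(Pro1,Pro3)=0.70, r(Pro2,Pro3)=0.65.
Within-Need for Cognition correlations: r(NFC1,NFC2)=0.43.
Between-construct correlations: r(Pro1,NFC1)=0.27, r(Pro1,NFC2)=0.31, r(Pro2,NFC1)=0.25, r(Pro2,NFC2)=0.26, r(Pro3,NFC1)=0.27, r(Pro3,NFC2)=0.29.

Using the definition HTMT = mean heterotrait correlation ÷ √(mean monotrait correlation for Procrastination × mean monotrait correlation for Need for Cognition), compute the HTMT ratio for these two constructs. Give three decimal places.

0.511

Mean between = 1.65/6 = 0.2750.
Mean within-Pro = 2.02/3 = 0.6733; mean within-NFC = 0.43/1 = 0.4300.
Geometric mean = √(0.6733 × 0.4300) = 0.5381.
HTMT = 0.2750 / 0.5381 = 0.511.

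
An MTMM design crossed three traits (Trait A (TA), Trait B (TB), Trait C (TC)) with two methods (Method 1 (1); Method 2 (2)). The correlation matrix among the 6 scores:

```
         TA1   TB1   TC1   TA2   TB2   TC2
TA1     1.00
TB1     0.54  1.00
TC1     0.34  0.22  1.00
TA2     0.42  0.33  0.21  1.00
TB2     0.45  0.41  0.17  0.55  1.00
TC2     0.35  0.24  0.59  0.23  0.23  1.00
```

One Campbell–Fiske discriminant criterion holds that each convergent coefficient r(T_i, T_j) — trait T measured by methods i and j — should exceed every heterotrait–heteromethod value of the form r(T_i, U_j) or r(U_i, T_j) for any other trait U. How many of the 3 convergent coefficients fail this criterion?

Each convergent coefficient versus the relevant comparison correlations:
TA (methods 1·2): 0.42 vs {0.45, 0.33, 0.35, 0.21} → fail.
TB (methods 1·2): 0.41 vs {0.33, 0.45, 0.24, 0.17} → fail.
TC (methods 1·2): 0.59 vs {0.21, 0.35, 0.17, 0.24} → pass.
2 of 3 fail.

2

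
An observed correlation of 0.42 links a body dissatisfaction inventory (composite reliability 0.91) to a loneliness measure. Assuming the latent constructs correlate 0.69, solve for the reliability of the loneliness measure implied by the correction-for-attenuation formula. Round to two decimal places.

r_true = r_obs / √(r_xx · r_yy) ⇒ 0.69 = 0.42 / √(0.91 · r_yy).
√(0.91 · r_yy) = 0.42 / 0.69 = 0.6087; 0.91 · r_yy = 0.3705; r_yy = 0.3705 / 0.91 ≈ 0.41.

0.41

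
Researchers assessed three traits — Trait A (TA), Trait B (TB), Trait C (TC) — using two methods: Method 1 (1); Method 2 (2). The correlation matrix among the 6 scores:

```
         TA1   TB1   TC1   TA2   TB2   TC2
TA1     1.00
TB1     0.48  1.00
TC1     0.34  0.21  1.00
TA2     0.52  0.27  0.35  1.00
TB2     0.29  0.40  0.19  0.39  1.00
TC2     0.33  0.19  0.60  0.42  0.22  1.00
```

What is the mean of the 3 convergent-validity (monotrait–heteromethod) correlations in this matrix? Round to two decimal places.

0.51

Convergent values: 0.52, 0.40, 0.60; mean = 1.52/3 = 0.51.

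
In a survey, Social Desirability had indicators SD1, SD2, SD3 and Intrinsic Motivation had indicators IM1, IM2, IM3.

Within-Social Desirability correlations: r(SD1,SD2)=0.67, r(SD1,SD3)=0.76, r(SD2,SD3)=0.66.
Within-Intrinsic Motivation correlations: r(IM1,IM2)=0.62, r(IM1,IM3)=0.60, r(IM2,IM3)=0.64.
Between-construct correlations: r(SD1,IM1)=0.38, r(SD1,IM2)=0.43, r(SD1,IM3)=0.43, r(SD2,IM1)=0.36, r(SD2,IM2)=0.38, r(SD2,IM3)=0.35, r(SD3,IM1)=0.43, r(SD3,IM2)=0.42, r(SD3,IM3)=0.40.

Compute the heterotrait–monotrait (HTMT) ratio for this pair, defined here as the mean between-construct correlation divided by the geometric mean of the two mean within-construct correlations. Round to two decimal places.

Mean between = 3.58/9 = 0.3978.
Mean within-SD = 2.09/3 = 0.6967; mean within-IM = 1.86/3 = 0.6200.
Geometric mean = √(0.6967 × 0.6200) = 0.6572.
HTMT = 0.3978 / 0.6572 = 0.61.

0.61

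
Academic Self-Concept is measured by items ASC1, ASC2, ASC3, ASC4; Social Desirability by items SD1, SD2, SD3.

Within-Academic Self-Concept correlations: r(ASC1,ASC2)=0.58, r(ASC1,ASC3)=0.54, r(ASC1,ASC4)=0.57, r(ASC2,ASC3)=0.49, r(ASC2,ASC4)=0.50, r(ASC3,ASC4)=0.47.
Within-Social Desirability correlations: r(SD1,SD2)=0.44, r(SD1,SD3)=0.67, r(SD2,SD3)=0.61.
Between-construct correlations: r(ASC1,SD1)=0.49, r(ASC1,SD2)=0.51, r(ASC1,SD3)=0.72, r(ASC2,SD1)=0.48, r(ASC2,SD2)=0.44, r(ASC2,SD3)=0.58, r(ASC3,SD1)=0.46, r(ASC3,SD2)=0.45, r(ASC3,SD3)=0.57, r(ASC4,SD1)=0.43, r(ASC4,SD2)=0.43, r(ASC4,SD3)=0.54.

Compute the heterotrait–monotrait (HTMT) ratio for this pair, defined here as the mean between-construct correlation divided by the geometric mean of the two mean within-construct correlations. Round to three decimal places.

0.927

Mean heterotrait r = 6.10/12 = 0.5083.
Mean within-ASC = 3.15/6 = 0.5250; mean within-SD = 1.72/3 = 0.5733.
Geometric mean = √(0.5250 × 0.5733) = 0.5486.
HTMT = 0.5083 / 0.5486 = 0.927.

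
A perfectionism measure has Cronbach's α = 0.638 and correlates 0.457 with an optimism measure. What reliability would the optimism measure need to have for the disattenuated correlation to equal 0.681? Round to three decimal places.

r_true = r_obs / √(r_xx · r_yy) ⇒ 0.681 = 0.457 / √(0.638 · r_yy).
√(0.638 · r_yy) = 0.457 / 0.681 = 0.6711; 0.638 · r_yy = 0.4504; r_yy = 0.4504 / 0.638 ≈ 0.706.

0.706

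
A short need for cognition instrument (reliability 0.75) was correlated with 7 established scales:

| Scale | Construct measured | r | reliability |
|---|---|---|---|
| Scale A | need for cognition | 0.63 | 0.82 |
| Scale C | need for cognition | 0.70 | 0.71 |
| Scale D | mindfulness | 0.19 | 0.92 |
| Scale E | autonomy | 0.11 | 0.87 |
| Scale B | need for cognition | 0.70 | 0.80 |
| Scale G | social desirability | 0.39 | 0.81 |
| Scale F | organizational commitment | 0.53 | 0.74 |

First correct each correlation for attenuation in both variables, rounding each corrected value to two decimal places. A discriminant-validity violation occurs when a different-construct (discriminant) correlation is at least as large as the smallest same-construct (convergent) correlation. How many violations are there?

0

Disattenuated r (r / √(r_scale · r_new)):
  Scale A (conv): 0.63 / √(0.82·0.75) = 0.80
  Scale C (conv): 0.70 / √(0.71·0.75) = 0.96
  Scale D (disc): 0.19 / √(0.92·0.75) = 0.23
  Scale E (disc): 0.11 / √(0.87·0.75) = 0.14
  Scale B (conv): 0.70 / √(0.80·0.75) = 0.90
  Scale G (disc): 0.39 / √(0.81·0.75) = 0.50
  Scale F (disc): 0.53 / √(0.74·0.75) = 0.71
Smallest convergent = 0.80. Discriminant values: 0.23, 0.14, 0.50, 0.71; count ≥ 0.80 → 0.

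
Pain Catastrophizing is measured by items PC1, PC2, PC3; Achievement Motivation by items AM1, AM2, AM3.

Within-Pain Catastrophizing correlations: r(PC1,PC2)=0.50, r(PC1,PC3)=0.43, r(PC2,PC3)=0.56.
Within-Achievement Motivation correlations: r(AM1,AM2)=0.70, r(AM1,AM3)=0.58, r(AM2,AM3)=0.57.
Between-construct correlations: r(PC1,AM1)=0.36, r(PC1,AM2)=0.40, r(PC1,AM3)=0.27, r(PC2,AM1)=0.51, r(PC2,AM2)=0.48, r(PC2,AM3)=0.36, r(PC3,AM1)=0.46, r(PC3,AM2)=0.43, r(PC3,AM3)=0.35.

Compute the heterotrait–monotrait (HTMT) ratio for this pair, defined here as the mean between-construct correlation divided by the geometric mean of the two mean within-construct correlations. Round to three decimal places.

Between-construct mean = 3.62/9 = 0.4022.
Mean within-PC = 1.49/3 = 0.4967; mean within-AM = 1.85/3 = 0.6167.
Geometric mean = √(0.4967 × 0.6167) = 0.5535.
HTMT = 0.4022 / 0.5535 = 0.727.

0.727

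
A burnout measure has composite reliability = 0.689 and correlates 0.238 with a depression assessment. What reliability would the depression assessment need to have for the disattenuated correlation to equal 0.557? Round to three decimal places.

r_true = r_obs / √(r_xx · r_yy) ⇒ 0.557 = 0.238 / √(0.689 · r_yy).
√(0.689 · r_yy) = 0.238 / 0.557 = 0.4273; 0.689 · r_yy = 0.1826; r_yy = 0.1826 / 0.689 ≈ 0.265.

0.265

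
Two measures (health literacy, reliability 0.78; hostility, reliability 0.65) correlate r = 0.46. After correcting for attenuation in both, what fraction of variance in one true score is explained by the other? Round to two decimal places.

0.42

Disattenuated r = 0.46 / √(0.78 × 0.65) = 0.46 / 0.7120 = 0.6461.
Shared true-score variance = 0.6461² = 0.4174 ≈ 0.42.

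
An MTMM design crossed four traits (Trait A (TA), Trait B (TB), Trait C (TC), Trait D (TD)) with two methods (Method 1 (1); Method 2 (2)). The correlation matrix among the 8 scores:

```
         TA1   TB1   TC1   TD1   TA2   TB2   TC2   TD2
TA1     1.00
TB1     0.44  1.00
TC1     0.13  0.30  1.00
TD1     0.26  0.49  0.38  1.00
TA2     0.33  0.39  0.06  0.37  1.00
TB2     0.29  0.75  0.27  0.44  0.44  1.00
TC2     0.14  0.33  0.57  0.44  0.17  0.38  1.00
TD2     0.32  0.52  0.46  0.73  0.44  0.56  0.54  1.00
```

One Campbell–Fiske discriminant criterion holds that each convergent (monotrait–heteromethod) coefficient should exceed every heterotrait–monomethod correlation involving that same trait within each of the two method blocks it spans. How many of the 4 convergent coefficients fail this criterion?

Checking each validity diagonal entry against its comparison values:
TA (methods 1·2): 0.33 vs {0.44, 0.44, 0.13, 0.17, 0.26, 0.44} → fail.
TB (methods 1·2): 0.75 vs {0.44, 0.44, 0.30, 0.38, 0.49, 0.56} → pass.
TC (methods 1·2): 0.57 vs {0.13, 0.17, 0.30, 0.38, 0.38, 0.54} → pass.
TD (methods 1·2): 0.73 vs {0.26, 0.44, 0.49, 0.56, 0.38, 0.54} → pass.
1 of 4 fail.

1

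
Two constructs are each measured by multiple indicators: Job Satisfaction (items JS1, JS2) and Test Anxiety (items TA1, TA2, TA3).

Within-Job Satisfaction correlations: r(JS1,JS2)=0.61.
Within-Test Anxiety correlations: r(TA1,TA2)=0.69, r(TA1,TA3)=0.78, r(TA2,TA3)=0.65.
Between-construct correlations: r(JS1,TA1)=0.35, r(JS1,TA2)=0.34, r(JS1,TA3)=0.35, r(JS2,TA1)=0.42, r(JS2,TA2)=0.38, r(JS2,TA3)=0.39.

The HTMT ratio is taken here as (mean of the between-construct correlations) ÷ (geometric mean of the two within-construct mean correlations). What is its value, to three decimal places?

Mean between = 2.23/6 = 0.3717.
Mean within-JS = 0.61/1 = 0.6100; mean within-TA = 2.12/3 = 0.7067.
Geometric mean = √(0.6100 × 0.7067) = 0.6566.
HTMT = 0.3717 / 0.6566 = 0.566.

0.566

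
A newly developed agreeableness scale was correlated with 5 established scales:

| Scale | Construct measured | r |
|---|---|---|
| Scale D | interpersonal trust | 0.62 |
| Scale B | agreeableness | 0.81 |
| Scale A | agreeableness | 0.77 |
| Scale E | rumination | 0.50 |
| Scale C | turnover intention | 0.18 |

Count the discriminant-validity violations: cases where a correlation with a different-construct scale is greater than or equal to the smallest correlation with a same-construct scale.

Convergent (same construct = agreeableness): Scale B, Scale A.
Smallest convergent = 0.77. Discriminant values: 0.62, 0.50, 0.18; count ≥ 0.77 → 0.

0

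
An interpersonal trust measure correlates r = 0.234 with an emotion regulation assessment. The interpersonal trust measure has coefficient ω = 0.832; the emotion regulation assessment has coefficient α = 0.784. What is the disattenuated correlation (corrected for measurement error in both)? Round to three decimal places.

r_true = r_obs / √(r_xx · r_yy) = 0.234 / √(0.832 × 0.784) = 0.234 / √0.652288 = 0.234 / 0.8076 ≈ 0.290.

0.290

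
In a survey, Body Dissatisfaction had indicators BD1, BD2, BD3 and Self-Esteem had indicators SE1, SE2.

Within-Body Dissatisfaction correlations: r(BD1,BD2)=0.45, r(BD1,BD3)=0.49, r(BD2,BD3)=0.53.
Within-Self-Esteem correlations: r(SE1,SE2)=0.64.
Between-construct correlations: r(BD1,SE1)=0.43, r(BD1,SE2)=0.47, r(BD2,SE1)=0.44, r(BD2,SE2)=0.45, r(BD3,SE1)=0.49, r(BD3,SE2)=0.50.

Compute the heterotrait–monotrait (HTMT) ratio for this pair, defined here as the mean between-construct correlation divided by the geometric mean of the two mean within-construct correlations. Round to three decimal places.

Mean heterotrait r = 2.78/6 = 0.4633.
Mean within-BD = 1.47/3 = 0.4900; mean within-SE = 0.64/1 = 0.6400.
Geometric mean = √(0.4900 × 0.6400) = 0.5600.
HTMT = 0.4633 / 0.5600 = 0.827.

0.827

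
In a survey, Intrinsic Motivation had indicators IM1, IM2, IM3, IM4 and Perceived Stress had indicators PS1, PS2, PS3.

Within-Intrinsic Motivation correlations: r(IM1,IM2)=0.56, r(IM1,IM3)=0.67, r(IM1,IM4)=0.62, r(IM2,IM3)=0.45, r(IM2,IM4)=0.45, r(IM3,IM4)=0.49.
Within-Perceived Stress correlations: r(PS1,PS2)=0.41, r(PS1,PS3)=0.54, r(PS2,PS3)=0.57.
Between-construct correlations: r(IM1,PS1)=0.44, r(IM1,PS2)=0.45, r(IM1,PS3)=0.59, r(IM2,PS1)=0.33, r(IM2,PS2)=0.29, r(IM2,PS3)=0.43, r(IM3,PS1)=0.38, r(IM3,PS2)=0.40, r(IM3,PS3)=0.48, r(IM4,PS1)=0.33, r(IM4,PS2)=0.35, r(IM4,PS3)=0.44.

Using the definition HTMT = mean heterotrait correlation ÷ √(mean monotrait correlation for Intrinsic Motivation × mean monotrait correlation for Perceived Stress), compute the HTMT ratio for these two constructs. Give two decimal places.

Between-construct mean = 4.91/12 = 0.4092.
Mean within-IM = 3.24/6 = 0.5400; mean within-PS = 1.52/3 = 0.5067.
Geometric mean = √(0.5400 × 0.5067) = 0.5231.
HTMT = 0.4092 / 0.5231 = 0.78.

0.78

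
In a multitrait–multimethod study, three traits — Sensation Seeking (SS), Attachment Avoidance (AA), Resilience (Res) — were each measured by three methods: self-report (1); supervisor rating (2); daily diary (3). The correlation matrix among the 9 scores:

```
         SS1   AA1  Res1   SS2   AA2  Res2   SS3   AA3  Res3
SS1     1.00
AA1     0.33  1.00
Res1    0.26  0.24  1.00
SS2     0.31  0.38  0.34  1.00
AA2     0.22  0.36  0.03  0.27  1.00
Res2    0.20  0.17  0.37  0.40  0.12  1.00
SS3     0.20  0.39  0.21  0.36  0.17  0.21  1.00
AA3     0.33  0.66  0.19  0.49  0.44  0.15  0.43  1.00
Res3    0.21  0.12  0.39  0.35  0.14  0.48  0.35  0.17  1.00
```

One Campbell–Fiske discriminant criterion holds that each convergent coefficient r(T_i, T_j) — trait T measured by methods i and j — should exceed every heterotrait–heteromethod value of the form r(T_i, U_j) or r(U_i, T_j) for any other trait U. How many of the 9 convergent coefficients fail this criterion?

Convergent coefficients and their comparison sets:
SS (methods 1·2): 0.31 vs {0.22, 0.38, 0.20, 0.34} → fail.
SS (methods 1·3): 0.20 vs {0.33, 0.39, 0.21, 0.21} → fail.
SS (methods 2·3): 0.36 vs {0.49, 0.17, 0.35, 0.21} → fail.
AA (methods 1·2): 0.36 vs {0.38, 0.22, 0.17, 0.03} → fail.
AA (methods 1·3): 0.66 vs {0.39, 0.33, 0.12, 0.19} → pass.
AA (methods 2·3): 0.44 vs {0.17, 0.49, 0.14, 0.15} → fail.
Res (methods 1·2): 0.37 vs {0.34, 0.20, 0.03, 0.17} → pass.
Res (methods 1·3): 0.39 vs {0.21, 0.21, 0.19, 0.12} → pass.
Res (methods 2·3): 0.48 vs {0.21, 0.35, 0.15, 0.14} → pass.
5 of 9 fail.

5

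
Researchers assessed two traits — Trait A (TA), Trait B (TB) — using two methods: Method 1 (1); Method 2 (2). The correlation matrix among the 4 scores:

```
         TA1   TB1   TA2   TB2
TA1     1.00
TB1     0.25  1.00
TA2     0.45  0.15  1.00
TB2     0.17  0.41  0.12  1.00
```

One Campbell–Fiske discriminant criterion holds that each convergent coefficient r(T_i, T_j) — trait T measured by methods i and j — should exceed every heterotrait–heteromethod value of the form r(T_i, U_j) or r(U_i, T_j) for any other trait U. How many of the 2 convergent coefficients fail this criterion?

Checking each validity diagonal entry against its comparison values:
TA (methods 1·2): 0.45 vs {0.17, 0.15} → pass.
TB (methods 1·2): 0.41 vs {0.15, 0.17} → pass.
0 of 2 fail.

0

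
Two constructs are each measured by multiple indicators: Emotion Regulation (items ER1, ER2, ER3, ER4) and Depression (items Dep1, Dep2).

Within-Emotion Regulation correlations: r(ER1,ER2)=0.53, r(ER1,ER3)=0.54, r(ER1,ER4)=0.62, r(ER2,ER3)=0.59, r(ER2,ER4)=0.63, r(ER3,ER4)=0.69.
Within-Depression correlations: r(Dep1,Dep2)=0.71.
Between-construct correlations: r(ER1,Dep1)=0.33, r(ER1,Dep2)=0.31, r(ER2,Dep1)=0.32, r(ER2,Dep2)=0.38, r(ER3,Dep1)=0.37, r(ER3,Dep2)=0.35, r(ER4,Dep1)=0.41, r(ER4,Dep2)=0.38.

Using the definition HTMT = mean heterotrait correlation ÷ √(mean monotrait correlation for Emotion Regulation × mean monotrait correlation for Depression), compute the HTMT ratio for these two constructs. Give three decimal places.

Between-construct mean = 2.85/8 = 0.3563.
Mean within-ER = 3.60/6 = 0.6000; mean within-Dep = 0.71/1 = 0.7100.
Geometric mean = √(0.6000 × 0.7100) = 0.6527.
HTMT = 0.3563 / 0.6527 = 0.546.

0.546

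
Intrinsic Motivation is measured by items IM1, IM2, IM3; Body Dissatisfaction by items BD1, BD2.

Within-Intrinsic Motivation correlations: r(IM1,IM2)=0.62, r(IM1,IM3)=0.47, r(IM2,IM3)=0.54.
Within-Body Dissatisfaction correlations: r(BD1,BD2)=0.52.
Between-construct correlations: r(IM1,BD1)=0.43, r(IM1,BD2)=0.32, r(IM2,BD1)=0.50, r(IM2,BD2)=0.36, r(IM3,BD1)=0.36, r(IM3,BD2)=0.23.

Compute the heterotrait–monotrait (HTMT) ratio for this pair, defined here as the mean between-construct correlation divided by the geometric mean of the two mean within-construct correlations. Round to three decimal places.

Mean heterotrait r = 2.20/6 = 0.3667.
Mean within-IM = 1.63/3 = 0.5433; mean within-BD = 0.52/1 = 0.5200.
Geometric mean = √(0.5433 × 0.5200) = 0.5315.
HTMT = 0.3667 / 0.5315 = 0.690.

0.690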